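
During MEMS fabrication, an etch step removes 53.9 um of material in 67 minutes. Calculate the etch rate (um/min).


Step 1: Etch rate = depth / time
Step 2: rate = 53.9 / 67
rate = 0.804 um/min


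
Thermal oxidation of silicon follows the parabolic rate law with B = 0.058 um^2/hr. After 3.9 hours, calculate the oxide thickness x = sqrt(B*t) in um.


Step 1: Compute B*t = 0.058 * 3.9 = 0.2262
Step 2: x = sqrt(0.2262)
x = 0.476 um


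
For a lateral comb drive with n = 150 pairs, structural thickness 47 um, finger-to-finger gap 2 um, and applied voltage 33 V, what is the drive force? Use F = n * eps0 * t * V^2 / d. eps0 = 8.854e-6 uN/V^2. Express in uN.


Step 1: Parameters: n=150, eps0=8.854e-6 uN/V^2, t=47 um, V=33 V, d=2 um
Step 2: V^2 = 1089
Step 3: F = 150 * 8.854e-6 * 47 * 1089 / 2
F = 33.988 uN


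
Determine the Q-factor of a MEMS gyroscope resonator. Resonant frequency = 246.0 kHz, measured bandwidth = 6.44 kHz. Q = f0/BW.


Step 1: Q = f0 / bandwidth
Step 2: Q = 246.0 / 6.44
Q = 38.2


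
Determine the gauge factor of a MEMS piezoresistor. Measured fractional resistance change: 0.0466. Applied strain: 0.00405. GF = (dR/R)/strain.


Step 1: Identify values.
dR/R = 0.0466, strain = 0.00405
Step 2: GF = (dR/R) / strain = 0.0466 / 0.00405
GF = 11.5


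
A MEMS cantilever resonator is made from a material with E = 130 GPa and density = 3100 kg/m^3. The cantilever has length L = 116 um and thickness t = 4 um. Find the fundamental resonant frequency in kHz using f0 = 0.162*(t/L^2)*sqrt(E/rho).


Step 1: Convert units to SI.
t_SI = 4e-6 m, L_SI = 116e-6 m
Step 2: Calculate sqrt(E/rho).
sqrt(130e9 / 3100) = 6475.76 m/s
Step 3: Compute f0.
f0 = 0.162 * 4e-6 / (116e-6)^2 * 6475.76 = 311852.9 Hz = 311.85 kHz


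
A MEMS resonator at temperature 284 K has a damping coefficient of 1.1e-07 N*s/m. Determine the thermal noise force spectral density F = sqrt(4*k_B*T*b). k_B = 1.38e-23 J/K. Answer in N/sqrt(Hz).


Step 1: Compute 4 * k_B * T * b
= 4 * 1.38e-23 * 284 * 1.1e-07
= 1.7244e-27 N^2/Hz
Step 2: F_noise = sqrt(1.7244e-27)
F_noise = 4.15e-14 N/sqrt(Hz)


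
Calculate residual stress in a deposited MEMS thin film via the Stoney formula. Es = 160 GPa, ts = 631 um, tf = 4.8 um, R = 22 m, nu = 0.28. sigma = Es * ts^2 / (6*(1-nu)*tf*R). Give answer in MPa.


Step 1: Compute numerator: Es * ts^2 = 160 * 631^2 = 63705760 (GPa*um^2)
Step 2: Compute denominator (R in um): 6*(1-nu)*tf*R = 6*0.72*4.8*22e6 = 456192000.0 (um^2)
Step 3: sigma (GPa) = 63705760 / 456192000.0 = 1.39647e-01 GPa
Step 4: Convert to MPa (x1000): sigma = 139.6 MPa


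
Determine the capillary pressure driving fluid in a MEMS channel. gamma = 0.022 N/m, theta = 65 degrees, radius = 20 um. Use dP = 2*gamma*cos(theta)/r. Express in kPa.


Step 1: cos(65 deg) = 0.4226
Step 2: Convert r to m: r = 20e-6 m
Step 3: dP = 2 * 0.022 * 0.4226 / 20e-6 = 929.7 Pa
Step 4: Convert Pa to kPa (divide by 1000).
dP = 0.93 kPa


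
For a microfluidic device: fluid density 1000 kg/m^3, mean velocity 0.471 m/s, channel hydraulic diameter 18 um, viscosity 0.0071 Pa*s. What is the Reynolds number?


Step 1: Convert Dh to meters: Dh = 18e-6 m
Step 2: Re = rho * v * Dh / mu
Re = 1000 * 0.471 * 18e-6 / 0.0071
Re = 1.194


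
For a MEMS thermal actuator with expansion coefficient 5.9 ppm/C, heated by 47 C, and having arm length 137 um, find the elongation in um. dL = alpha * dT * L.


Step 1: Convert CTE: alpha = 5.9 ppm/C = 5.9e-6 /C
Step 2: dL = 5.9e-6 * 47 * 137
dL = 0.038 um


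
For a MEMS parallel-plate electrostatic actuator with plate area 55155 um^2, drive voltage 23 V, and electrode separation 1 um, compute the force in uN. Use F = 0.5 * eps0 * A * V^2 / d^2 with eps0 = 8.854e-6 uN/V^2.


Step 1: Identify parameters.
eps0 = 8.854e-6 uN/V^2, A = 55155 um^2, V = 23 V, d = 1 um
Step 2: Compute V^2 = 23^2 = 529
Step 3: Compute d^2 = 1^2 = 1
Step 4: F = 0.5 * 8.854e-6 * 55155 * 529 / 1
F = 129.167 uN


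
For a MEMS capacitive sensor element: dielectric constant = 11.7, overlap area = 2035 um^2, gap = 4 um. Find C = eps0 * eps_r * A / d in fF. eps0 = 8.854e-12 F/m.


Step 1: Convert area to m^2: A = 2035e-12 m^2
Step 2: Convert gap to m: d = 4e-6 m
Step 3: C = eps0 * eps_r * A / d
C = 8.854e-12 * 11.7 * 2035e-12 / 4e-6
Step 4: Convert to fF (multiply by 1e15).
C = 52.7 fF


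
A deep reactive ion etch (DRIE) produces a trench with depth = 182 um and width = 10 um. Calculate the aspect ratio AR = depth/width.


Step 1: AR = depth / width
Step 2: AR = 182 / 10
AR = 18.2


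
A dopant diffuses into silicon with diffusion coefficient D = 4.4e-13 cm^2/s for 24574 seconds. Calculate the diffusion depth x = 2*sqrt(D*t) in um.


Step 1: Compute D*t = 4.4e-13 * 24574 = 1.081256e-08 cm^2
Step 2: sqrt(D*t) = 1.0398e-04 cm
Step 3: x = 2 * 1.0398e-04 cm = 2.0796e-04 cm
Step 4: Convert to um (1 cm = 1e4 um): x = 2.08 um


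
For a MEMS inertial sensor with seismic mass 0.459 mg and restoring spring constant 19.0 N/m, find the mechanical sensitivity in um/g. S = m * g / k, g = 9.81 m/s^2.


Step 1: Convert mass: m = 0.459 mg = 4.59e-07 kg
Step 2: S = m * g / k = 4.59e-07 * 9.81 / 19.0
Step 3: S = 2.37e-07 m/g
Step 4: Convert to um/g: S = 0.237 um/g


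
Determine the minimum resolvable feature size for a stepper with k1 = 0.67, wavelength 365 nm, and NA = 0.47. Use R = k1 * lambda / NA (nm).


Step 1: Identify values: k1 = 0.67, lambda = 365 nm, NA = 0.47
Step 2: R = k1 * lambda / NA
R = 0.67 * 365 / 0.47
R = 520.3 nm


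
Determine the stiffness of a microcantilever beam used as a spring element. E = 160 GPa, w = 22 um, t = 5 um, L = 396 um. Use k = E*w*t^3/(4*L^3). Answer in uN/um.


Step 1: Convert E to consistent units (1 GPa = 1000 uN/um^2).
E = 160 GPa = 160000 uN/um^2
Step 2: Compute t^3 = 5^3 = 125
Step 3: Compute L^3 = 396^3 = 62099136
Step 4: k = 160000 * 22 * 125 / (4 * 62099136)
k = 1.7714 uN/um


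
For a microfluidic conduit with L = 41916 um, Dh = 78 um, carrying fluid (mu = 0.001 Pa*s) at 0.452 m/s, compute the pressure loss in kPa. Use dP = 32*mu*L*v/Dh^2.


Step 1: Convert to SI: L = 41916e-6 m, Dh = 78e-6 m
Step 2: dP = 32 * 0.001 * 41916e-6 * 0.452 / (78e-6)^2
Step 3: dP = 99650.40 Pa
Step 4: Convert to kPa: dP = 99.65 kPa


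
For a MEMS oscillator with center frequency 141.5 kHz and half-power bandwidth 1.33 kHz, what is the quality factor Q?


Step 1: Q = f0 / bandwidth
Step 2: Q = 141.5 / 1.33
Q = 106.4


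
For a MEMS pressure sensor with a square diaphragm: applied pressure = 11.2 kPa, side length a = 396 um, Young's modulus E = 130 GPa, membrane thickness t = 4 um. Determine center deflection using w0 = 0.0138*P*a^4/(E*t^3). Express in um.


Step 1: Convert pressure to compatible units (E is in GPa, so P in GPa).
P = 11.2 kPa = 11.2e-6 GPa
Step 2: Compute numerator: 0.0138 * P * a^4.
a^4 = 396^4 = 24591257856
numerator = 0.0138 * 11.2e-6 * 24591257856 = 3.80082e+03
Step 3: Compute denominator: E * t^3 = 130 * 4^3 = 8320
Step 4: w0 = numerator / denominator = 3.80082e+03 / 8320 = 0.4568 um


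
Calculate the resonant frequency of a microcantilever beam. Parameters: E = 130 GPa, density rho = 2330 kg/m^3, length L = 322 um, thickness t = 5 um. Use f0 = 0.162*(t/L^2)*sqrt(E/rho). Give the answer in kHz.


Step 1: Convert units to SI.
t_SI = 5e-6 m, L_SI = 322e-6 m
Step 2: Calculate sqrt(E/rho).
sqrt(130e9 / 2330) = 7469.54 m/s
Step 3: Compute f0.
f0 = 0.162 * 5e-6 / (322e-6)^2 * 7469.54 = 58353.5 Hz = 58.35 kHz


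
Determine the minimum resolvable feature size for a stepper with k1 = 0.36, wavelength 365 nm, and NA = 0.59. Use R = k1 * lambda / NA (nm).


Step 1: Identify values: k1 = 0.36, lambda = 365 nm, NA = 0.59
Step 2: R = k1 * lambda / NA
R = 0.36 * 365 / 0.59
R = 222.7 nm


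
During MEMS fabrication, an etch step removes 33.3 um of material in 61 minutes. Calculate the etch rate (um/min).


Step 1: Etch rate = depth / time
Step 2: rate = 33.3 / 61
rate = 0.546 um/min


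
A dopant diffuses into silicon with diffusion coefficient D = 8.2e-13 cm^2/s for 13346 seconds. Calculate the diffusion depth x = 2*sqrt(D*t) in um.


Step 1: Compute D*t = 8.2e-13 * 13346 = 1.094372e-08 cm^2
Step 2: sqrt(D*t) = 1.04612e-04 cm
Step 3: x = 2 * 1.04612e-04 cm = 2.09224e-04 cm
Step 4: Convert to um (1 cm = 1e4 um): x = 2.092 um


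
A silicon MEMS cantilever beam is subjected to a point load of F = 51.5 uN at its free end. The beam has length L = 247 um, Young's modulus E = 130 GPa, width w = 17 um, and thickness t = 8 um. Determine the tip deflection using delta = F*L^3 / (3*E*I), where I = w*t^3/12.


Step 1: Calculate the second moment of area.
I = w * t^3 / 12 = 17 * 8^3 / 12 = 725.3333 um^4
Step 2: Convert E to consistent units (1 GPa = 1000 uN/um^2).
E = 130 GPa = 130000 uN/um^2
Step 3: Calculate tip deflection.
delta = F * L^3 / (3 * E * I)
delta = 51.5 * 247^3 / (3 * 130000 * 725.3333)
delta = 2.7434 um


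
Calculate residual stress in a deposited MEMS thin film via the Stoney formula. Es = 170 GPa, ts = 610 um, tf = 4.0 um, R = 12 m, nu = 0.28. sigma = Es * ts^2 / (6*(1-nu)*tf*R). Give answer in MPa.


Step 1: Compute numerator: Es * ts^2 = 170 * 610^2 = 63257000 (GPa*um^2)
Step 2: Compute denominator (R in um): 6*(1-nu)*tf*R = 6*0.72*4.0*12e6 = 207360000.0 (um^2)
Step 3: sigma (GPa) = 63257000 / 207360000.0 = 3.05059e-01 GPa
Step 4: Convert to MPa (x1000): sigma = 305.1 MPa


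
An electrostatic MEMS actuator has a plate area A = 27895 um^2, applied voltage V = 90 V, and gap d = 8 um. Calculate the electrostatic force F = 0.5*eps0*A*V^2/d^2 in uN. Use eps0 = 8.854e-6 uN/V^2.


Step 1: Identify parameters.
eps0 = 8.854e-6 uN/V^2, A = 27895 um^2, V = 90 V, d = 8 um
Step 2: Compute V^2 = 90^2 = 8100
Step 3: Compute d^2 = 8^2 = 64
Step 4: F = 0.5 * 8.854e-6 * 27895 * 8100 / 64
F = 15.629 uN


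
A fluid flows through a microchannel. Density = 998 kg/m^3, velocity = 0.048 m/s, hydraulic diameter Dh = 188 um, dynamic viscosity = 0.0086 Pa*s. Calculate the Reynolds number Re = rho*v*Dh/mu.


Step 1: Convert Dh to meters: Dh = 188e-6 m
Step 2: Re = rho * v * Dh / mu
Re = 998 * 0.048 * 188e-6 / 0.0086
Re = 1.047


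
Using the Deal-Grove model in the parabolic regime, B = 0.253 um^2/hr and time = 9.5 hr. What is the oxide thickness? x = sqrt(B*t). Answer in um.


Step 1: Compute B*t = 0.253 * 9.5 = 2.4035
Step 2: x = sqrt(2.4035)
x = 1.55 um


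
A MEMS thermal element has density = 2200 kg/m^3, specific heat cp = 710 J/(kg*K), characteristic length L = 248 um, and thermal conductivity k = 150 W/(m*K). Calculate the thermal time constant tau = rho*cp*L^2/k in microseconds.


Step 1: Convert L to m: L = 248e-6 m
Step 2: L^2 = (248e-6)^2 = 6.1504e-08 m^2
Step 3: tau = 2200 * 710 * 6.1504e-08 / 150 = 6.4046165e-04 s
Step 4: Convert to microseconds (multiply by 1e6).
tau = 640.462 us


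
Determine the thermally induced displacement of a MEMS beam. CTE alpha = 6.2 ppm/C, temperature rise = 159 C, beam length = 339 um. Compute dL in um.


Step 1: Convert CTE: alpha = 6.2 ppm/C = 6.2e-6 /C
Step 2: dL = 6.2e-6 * 159 * 339
dL = 0.3342 um


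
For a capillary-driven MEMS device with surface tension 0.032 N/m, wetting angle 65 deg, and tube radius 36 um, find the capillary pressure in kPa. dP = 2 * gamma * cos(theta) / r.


Step 1: cos(65 deg) = 0.4226
Step 2: Convert r to m: r = 36e-6 m
Step 3: dP = 2 * 0.032 * 0.4226 / 36e-6 = 751.3 Pa
Step 4: Convert Pa to kPa (divide by 1000).
dP = 0.75 kPa


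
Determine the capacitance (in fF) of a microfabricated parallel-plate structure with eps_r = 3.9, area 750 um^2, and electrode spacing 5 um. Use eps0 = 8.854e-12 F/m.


Step 1: Convert area to m^2: A = 750e-12 m^2
Step 2: Convert gap to m: d = 5e-6 m
Step 3: C = eps0 * eps_r * A / d
C = 8.854e-12 * 3.9 * 750e-12 / 5e-6
Step 4: Convert to fF (multiply by 1e15).
C = 5.18 fF


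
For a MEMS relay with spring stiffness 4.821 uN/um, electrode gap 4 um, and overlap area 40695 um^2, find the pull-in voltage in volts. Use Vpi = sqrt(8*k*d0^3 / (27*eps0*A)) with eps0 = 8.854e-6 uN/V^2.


Step 1: Compute numerator: 8 * k * d0^3 = 8 * 4.821 * 4^3 = 2468.352
Step 2: Compute denominator: 27 * eps0 * A = 27 * 8.854e-6 * 40695 = 9.728465
Step 3: Vpi = sqrt(2468.352 / 9.728465)
Vpi = 15.93 V


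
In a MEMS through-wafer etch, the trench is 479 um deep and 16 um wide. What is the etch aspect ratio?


Step 1: AR = depth / width
Step 2: AR = 479 / 16
AR = 29.9


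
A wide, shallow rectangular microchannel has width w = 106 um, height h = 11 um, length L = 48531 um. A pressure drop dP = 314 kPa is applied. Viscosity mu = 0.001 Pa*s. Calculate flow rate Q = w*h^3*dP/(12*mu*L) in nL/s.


Step 1: Convert all dimensions to SI (meters).
w = 106e-6 m, h = 11e-6 m, L = 48531e-6 m, dP = 314e3 Pa
Step 2: Q = w * h^3 * dP / (12 * mu * L)
Q = 106e-6 * (11e-6)^3 * 314e3 / (12 * 0.001 * 48531e-6) = 7.60699e-11 m^3/s
Step 3: Convert Q from m^3/s to nL/s (1 m^3 = 1e12 nL, so multiply by 1e12).
Q = 76.07 nL/s


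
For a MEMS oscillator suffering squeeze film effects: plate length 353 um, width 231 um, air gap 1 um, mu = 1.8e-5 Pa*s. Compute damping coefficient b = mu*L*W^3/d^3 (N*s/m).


Step 1: Convert to SI.
L = 353e-6 m, W = 231e-6 m, d = 1e-6 m
Step 2: W^3 = (231e-6)^3 = 1.23e-11 m^3
Step 3: d^3 = (1e-6)^3 = 1.00e-18 m^3
Step 4: b = 1.8e-5 * 353e-6 * 1.23e-11 / 1.00e-18
b = 7.83e-02 N*s/m


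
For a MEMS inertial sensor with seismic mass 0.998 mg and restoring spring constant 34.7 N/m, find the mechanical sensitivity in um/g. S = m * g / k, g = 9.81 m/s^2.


Step 1: Convert mass: m = 0.998 mg = 9.98e-07 kg
Step 2: S = m * g / k = 9.98e-07 * 9.81 / 34.7
Step 3: S = 2.82e-07 m/g
Step 4: Convert to um/g: S = 0.282 um/g


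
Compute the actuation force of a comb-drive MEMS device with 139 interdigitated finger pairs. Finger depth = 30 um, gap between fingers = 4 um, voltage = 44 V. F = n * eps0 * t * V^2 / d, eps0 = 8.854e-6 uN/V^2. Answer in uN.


Step 1: Parameters: n=139, eps0=8.854e-6 uN/V^2, t=30 um, V=44 V, d=4 um
Step 2: V^2 = 1936
Step 3: F = 139 * 8.854e-6 * 30 * 1936 / 4
F = 17.87 uN


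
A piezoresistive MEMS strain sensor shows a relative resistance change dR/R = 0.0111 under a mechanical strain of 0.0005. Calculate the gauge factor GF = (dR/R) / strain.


Step 1: Identify values.
dR/R = 0.0111, strain = 0.0005
Step 2: GF = (dR/R) / strain = 0.0111 / 0.0005
GF = 22.2


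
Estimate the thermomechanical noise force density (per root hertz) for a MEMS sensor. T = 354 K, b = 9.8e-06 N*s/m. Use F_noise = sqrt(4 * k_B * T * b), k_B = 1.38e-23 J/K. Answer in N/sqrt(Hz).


Step 1: Compute 4 * k_B * T * b
= 4 * 1.38e-23 * 354 * 9.8e-06
= 1.9150e-25 N^2/Hz
Step 2: F_noise = sqrt(1.9150e-25)
F_noise = 4.38e-13 N/sqrt(Hz)


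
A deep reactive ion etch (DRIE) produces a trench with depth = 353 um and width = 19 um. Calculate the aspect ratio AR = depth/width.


Step 1: AR = depth / width
Step 2: AR = 353 / 19
AR = 18.6


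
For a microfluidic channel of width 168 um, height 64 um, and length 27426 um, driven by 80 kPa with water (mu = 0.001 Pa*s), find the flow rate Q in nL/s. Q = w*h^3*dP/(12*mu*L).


Step 1: Convert all dimensions to SI (meters).
w = 168e-6 m, h = 64e-6 m, L = 27426e-6 m, dP = 80e3 Pa
Step 2: Q = w * h^3 * dP / (12 * mu * L)
Q = 168e-6 * (64e-6)^3 * 80e3 / (12 * 0.001 * 27426e-6) = 1.070521695e-08 m^3/s
Step 3: Convert Q from m^3/s to nL/s (1 m^3 = 1e12 nL, so multiply by 1e12).
Q = 10705.217 nL/s


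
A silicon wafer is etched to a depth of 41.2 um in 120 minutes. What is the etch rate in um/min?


Step 1: Etch rate = depth / time
Step 2: rate = 41.2 / 120
rate = 0.343 um/min


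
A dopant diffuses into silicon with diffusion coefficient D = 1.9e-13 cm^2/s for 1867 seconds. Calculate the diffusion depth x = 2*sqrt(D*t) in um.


Step 1: Compute D*t = 1.9e-13 * 1867 = 3.5473e-10 cm^2
Step 2: sqrt(D*t) = 1.8834e-05 cm
Step 3: x = 2 * 1.8834e-05 cm = 3.7668e-05 cm
Step 4: Convert to um (1 cm = 1e4 um): x = 0.377 um


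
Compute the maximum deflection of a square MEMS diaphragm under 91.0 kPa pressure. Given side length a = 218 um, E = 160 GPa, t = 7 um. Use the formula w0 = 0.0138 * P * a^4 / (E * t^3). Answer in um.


Step 1: Convert pressure to compatible units (E is in GPa, so P in GPa).
P = 91.0 kPa = 91.0e-6 GPa
Step 2: Compute numerator: 0.0138 * P * a^4.
a^4 = 218^4 = 2258530576
numerator = 0.0138 * 91.0e-6 * 2258530576 = 2.8363e+03
Step 3: Compute denominator: E * t^3 = 160 * 7^3 = 54880
Step 4: w0 = numerator / denominator = 2.8363e+03 / 54880 = 0.0517 um


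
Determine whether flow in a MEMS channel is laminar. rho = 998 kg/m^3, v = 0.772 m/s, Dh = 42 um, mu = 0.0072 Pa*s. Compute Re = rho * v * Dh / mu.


Step 1: Convert Dh to meters: Dh = 42e-6 m
Step 2: Re = rho * v * Dh / mu
Re = 998 * 0.772 * 42e-6 / 0.0072
Re = 4.494
Since Re = 4.494 is below ~2300, the flow is laminar.


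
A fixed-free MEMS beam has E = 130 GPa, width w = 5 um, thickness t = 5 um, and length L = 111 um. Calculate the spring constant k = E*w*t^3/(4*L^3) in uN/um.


Step 1: Convert E to consistent units (1 GPa = 1000 uN/um^2).
E = 130 GPa = 130000 uN/um^2
Step 2: Compute t^3 = 5^3 = 125
Step 3: Compute L^3 = 111^3 = 1367631
Step 4: k = 130000 * 5 * 125 / (4 * 1367631)
k = 14.8523 uN/um


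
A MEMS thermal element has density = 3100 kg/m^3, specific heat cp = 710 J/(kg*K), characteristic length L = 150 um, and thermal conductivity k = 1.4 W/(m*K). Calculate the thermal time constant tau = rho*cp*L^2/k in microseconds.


Step 1: Convert L to m: L = 150e-6 m
Step 2: L^2 = (150e-6)^2 = 2.25e-08 m^2
Step 3: tau = 3100 * 710 * 2.25e-08 / 1.4 = 3.537321429e-02 s
Step 4: Convert to microseconds (multiply by 1e6).
tau = 35373.214 us


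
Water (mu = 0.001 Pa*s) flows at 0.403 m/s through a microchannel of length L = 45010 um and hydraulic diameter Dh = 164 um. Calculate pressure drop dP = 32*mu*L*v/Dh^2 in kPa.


Step 1: Convert to SI: L = 45010e-6 m, Dh = 164e-6 m
Step 2: dP = 32 * 0.001 * 45010e-6 * 0.403 / (164e-6)^2
Step 3: dP = 21581.24 Pa
Step 4: Convert to kPa: dP = 21.58 kPa


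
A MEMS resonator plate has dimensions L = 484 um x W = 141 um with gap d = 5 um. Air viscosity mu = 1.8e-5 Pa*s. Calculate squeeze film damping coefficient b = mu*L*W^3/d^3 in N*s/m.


Step 1: Convert to SI.
L = 484e-6 m, W = 141e-6 m, d = 5e-6 m
Step 2: W^3 = (141e-6)^3 = 2.80e-12 m^3
Step 3: d^3 = (5e-6)^3 = 1.25e-16 m^3
Step 4: b = 1.8e-5 * 484e-6 * 2.80e-12 / 1.25e-16
b = 1.95e-04 N*s/m


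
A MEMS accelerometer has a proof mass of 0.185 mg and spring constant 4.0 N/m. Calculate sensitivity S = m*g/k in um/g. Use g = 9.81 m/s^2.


Step 1: Convert mass: m = 0.185 mg = 1.85e-07 kg
Step 2: S = m * g / k = 1.85e-07 * 9.81 / 4.0
Step 3: S = 4.54e-07 m/g
Step 4: Convert to um/g: S = 0.454 um/g


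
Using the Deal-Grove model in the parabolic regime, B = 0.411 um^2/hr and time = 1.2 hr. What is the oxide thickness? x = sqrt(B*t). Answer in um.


Step 1: Compute B*t = 0.411 * 1.2 = 0.4932
Step 2: x = sqrt(0.4932)
x = 0.702 um


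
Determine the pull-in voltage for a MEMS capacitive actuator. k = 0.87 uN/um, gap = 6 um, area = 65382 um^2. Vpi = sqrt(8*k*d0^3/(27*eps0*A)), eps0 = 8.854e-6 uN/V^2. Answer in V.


Step 1: Compute numerator: 8 * k * d0^3 = 8 * 0.87 * 6^3 = 1503.36
Step 2: Compute denominator: 27 * eps0 * A = 27 * 8.854e-6 * 65382 = 15.63009
Step 3: Vpi = sqrt(1503.36 / 15.63009)
Vpi = 9.81 V


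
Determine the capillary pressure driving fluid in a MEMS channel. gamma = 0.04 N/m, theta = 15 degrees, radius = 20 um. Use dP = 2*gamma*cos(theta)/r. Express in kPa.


Step 1: cos(15 deg) = 0.9659
Step 2: Convert r to m: r = 20e-6 m
Step 3: dP = 2 * 0.04 * 0.9659 / 20e-6 = 3863.6 Pa
Step 4: Convert Pa to kPa (divide by 1000).
dP = 3.86 kPa


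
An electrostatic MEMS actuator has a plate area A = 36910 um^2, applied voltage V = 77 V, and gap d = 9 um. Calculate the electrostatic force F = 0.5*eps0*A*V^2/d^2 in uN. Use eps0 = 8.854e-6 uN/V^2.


Step 1: Identify parameters.
eps0 = 8.854e-6 uN/V^2, A = 36910 um^2, V = 77 V, d = 9 um
Step 2: Compute V^2 = 77^2 = 5929
Step 3: Compute d^2 = 9^2 = 81
Step 4: F = 0.5 * 8.854e-6 * 36910 * 5929 / 81
F = 11.961 uN


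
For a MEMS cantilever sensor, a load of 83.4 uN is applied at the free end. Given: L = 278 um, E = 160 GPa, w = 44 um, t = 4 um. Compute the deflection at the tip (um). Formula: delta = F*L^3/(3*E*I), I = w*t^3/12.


Step 1: Calculate the second moment of area.
I = w * t^3 / 12 = 44 * 4^3 / 12 = 234.6667 um^4
Step 2: Convert E to consistent units (1 GPa = 1000 uN/um^2).
E = 160 GPa = 160000 uN/um^2
Step 3: Calculate tip deflection.
delta = F * L^3 / (3 * E * I)
delta = 83.4 * 278^3 / (3 * 160000 * 234.6667)
delta = 15.9077 um


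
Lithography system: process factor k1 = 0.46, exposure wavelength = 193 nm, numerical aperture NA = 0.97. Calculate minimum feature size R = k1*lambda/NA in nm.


Step 1: Identify values: k1 = 0.46, lambda = 193 nm, NA = 0.97
Step 2: R = k1 * lambda / NA
R = 0.46 * 193 / 0.97
R = 91.5 nm


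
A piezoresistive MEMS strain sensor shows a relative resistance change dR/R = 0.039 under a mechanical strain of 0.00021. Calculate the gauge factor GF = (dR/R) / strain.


Step 1: Identify values.
dR/R = 0.039, strain = 0.00021
Step 2: GF = (dR/R) / strain = 0.039 / 0.00021
GF = 185.7


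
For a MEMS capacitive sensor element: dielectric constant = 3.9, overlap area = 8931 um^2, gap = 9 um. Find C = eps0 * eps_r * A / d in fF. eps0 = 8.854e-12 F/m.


Step 1: Convert area to m^2: A = 8931e-12 m^2
Step 2: Convert gap to m: d = 9e-6 m
Step 3: C = eps0 * eps_r * A / d
C = 8.854e-12 * 3.9 * 8931e-12 / 9e-6
Step 4: Convert to fF (multiply by 1e15).
C = 34.27 fF


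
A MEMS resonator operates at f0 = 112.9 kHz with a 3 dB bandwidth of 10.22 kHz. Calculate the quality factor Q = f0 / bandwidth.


Step 1: Q = f0 / bandwidth
Step 2: Q = 112.9 / 10.22
Q = 11.0


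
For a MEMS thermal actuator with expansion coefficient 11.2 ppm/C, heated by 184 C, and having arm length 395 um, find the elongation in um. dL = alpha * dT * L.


Step 1: Convert CTE: alpha = 11.2 ppm/C = 11.2e-6 /C
Step 2: dL = 11.2e-6 * 184 * 395
dL = 0.814 um


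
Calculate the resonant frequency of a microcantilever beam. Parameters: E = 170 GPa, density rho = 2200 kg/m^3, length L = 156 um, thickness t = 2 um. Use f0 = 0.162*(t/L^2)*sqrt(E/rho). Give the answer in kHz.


Step 1: Convert units to SI.
t_SI = 2e-6 m, L_SI = 156e-6 m
Step 2: Calculate sqrt(E/rho).
sqrt(170e9 / 2200) = 8790.49 m/s
Step 3: Compute f0.
f0 = 0.162 * 2e-6 / (156e-6)^2 * 8790.49 = 117033.2 Hz = 117.03 kHz


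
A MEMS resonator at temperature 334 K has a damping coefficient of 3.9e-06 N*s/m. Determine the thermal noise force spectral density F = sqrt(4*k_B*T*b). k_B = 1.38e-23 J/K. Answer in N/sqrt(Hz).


Step 1: Compute 4 * k_B * T * b
= 4 * 1.38e-23 * 334 * 3.9e-06
= 7.1904e-26 N^2/Hz
Step 2: F_noise = sqrt(7.1904e-26)
F_noise = 2.68e-13 N/sqrt(Hz)


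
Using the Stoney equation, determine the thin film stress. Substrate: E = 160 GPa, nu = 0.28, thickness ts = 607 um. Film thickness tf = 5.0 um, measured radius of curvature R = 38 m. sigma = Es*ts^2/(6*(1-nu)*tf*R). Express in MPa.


Step 1: Compute numerator: Es * ts^2 = 160 * 607^2 = 58951840 (GPa*um^2)
Step 2: Compute denominator (R in um): 6*(1-nu)*tf*R = 6*0.72*5.0*38e6 = 820800000.0 (um^2)
Step 3: sigma (GPa) = 58951840 / 820800000.0 = 7.1822e-02 GPa
Step 4: Convert to MPa (x1000): sigma = 71.8 MPa


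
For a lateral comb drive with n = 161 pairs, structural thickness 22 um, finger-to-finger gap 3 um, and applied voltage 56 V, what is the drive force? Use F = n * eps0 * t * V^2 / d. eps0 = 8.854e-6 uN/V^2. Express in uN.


Step 1: Parameters: n=161, eps0=8.854e-6 uN/V^2, t=22 um, V=56 V, d=3 um
Step 2: V^2 = 3136
Step 3: F = 161 * 8.854e-6 * 22 * 3136 / 3
F = 32.783 uN


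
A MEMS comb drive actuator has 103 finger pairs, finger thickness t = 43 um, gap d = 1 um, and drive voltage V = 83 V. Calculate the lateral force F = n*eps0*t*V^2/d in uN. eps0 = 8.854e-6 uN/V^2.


Step 1: Parameters: n=103, eps0=8.854e-6 uN/V^2, t=43 um, V=83 V, d=1 um
Step 2: V^2 = 6889
Step 3: F = 103 * 8.854e-6 * 43 * 6889 / 1
F = 270.148 uN


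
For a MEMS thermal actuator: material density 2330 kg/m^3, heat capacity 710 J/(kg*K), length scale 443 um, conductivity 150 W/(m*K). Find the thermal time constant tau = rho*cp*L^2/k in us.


Step 1: Convert L to m: L = 443e-6 m
Step 2: L^2 = (443e-6)^2 = 1.96249e-07 m^2
Step 3: tau = 2330 * 710 * 1.96249e-07 / 150 = 2.1643648e-03 s
Step 4: Convert to microseconds (multiply by 1e6).
tau = 2164.365 us


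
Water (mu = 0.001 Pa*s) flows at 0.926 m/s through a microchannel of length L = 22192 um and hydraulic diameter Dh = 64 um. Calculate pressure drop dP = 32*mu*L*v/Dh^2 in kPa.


Step 1: Convert to SI: L = 22192e-6 m, Dh = 64e-6 m
Step 2: dP = 32 * 0.001 * 22192e-6 * 0.926 / (64e-6)^2
Step 3: dP = 160545.25 Pa
Step 4: Convert to kPa: dP = 160.55 kPa


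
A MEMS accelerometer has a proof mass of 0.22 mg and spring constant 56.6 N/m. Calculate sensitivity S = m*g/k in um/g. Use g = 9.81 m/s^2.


Step 1: Convert mass: m = 0.22 mg = 2.20e-07 kg
Step 2: S = m * g / k = 2.20e-07 * 9.81 / 56.6
Step 3: S = 3.81e-08 m/g
Step 4: Convert to um/g: S = 0.038 um/g


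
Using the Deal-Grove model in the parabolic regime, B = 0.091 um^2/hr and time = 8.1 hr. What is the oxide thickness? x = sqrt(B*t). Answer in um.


Step 1: Compute B*t = 0.091 * 8.1 = 0.7371
Step 2: x = sqrt(0.7371)
x = 0.859 um


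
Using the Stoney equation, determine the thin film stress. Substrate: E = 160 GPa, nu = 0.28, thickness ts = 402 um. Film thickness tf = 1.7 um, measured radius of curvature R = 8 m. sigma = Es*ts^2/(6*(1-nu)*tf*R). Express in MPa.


Step 1: Compute numerator: Es * ts^2 = 160 * 402^2 = 25856640 (GPa*um^2)
Step 2: Compute denominator (R in um): 6*(1-nu)*tf*R = 6*0.72*1.7*8e6 = 58752000.0 (um^2)
Step 3: sigma (GPa) = 25856640 / 58752000.0 = 4.40098e-01 GPa
Step 4: Convert to MPa (x1000): sigma = 440.1 MPa


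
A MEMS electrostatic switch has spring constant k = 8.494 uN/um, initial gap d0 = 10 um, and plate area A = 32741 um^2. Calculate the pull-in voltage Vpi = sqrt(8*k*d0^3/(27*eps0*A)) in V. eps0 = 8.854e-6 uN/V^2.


Step 1: Compute numerator: 8 * k * d0^3 = 8 * 8.494 * 10^3 = 67952.0
Step 2: Compute denominator: 27 * eps0 * A = 27 * 8.854e-6 * 32741 = 7.826998
Step 3: Vpi = sqrt(67952.0 / 7.826998)
Vpi = 93.18 V


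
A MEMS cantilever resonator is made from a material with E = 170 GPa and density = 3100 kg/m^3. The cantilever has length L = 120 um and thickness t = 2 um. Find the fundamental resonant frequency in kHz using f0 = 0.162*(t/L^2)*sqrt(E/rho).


Step 1: Convert units to SI.
t_SI = 2e-6 m, L_SI = 120e-6 m
Step 2: Calculate sqrt(E/rho).
sqrt(170e9 / 3100) = 7405.32 m/s
Step 3: Compute f0.
f0 = 0.162 * 2e-6 / (120e-6)^2 * 7405.32 = 166619.7 Hz = 166.62 kHz


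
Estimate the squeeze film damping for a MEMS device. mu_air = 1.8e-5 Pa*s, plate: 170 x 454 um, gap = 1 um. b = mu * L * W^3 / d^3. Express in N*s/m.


Step 1: Convert to SI.
L = 170e-6 m, W = 454e-6 m, d = 1e-6 m
Step 2: W^3 = (454e-6)^3 = 9.36e-11 m^3
Step 3: d^3 = (1e-6)^3 = 1.00e-18 m^3
Step 4: b = 1.8e-5 * 170e-6 * 9.36e-11 / 1.00e-18
b = 2.86e-01 N*s/m


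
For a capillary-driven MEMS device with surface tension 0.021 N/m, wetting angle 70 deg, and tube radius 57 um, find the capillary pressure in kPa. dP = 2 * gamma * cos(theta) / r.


Step 1: cos(70 deg) = 0.342
Step 2: Convert r to m: r = 57e-6 m
Step 3: dP = 2 * 0.021 * 0.342 / 57e-6 = 252.0 Pa
Step 4: Convert Pa to kPa (divide by 1000).
dP = 0.25 kPa


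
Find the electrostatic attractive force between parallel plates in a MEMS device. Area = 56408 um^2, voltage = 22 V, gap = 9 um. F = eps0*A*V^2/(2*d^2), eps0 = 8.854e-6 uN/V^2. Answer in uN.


Step 1: Identify parameters.
eps0 = 8.854e-6 uN/V^2, A = 56408 um^2, V = 22 V, d = 9 um
Step 2: Compute V^2 = 22^2 = 484
Step 3: Compute d^2 = 9^2 = 81
Step 4: F = 0.5 * 8.854e-6 * 56408 * 484 / 81
F = 1.492 uN


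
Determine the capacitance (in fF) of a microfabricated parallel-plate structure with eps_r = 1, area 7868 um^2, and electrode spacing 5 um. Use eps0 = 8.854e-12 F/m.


Step 1: Convert area to m^2: A = 7868e-12 m^2
Step 2: Convert gap to m: d = 5e-6 m
Step 3: C = eps0 * eps_r * A / d
C = 8.854e-12 * 1 * 7868e-12 / 5e-6
Step 4: Convert to fF (multiply by 1e15).
C = 13.93 fF


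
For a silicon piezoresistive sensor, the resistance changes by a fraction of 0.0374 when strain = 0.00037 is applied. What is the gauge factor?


Step 1: Identify values.
dR/R = 0.0374, strain = 0.00037
Step 2: GF = (dR/R) / strain = 0.0374 / 0.00037
GF = 101.1


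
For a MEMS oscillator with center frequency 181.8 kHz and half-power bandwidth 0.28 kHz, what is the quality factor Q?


Step 1: Q = f0 / bandwidth
Step 2: Q = 181.8 / 0.28
Q = 649.3


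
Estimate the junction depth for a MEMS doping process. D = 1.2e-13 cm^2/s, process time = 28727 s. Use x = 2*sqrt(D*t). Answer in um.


Step 1: Compute D*t = 1.2e-13 * 28727 = 3.44724e-09 cm^2
Step 2: sqrt(D*t) = 5.87132e-05 cm
Step 3: x = 2 * 5.87132e-05 cm = 1.174264e-04 cm
Step 4: Convert to um (1 cm = 1e4 um): x = 1.174 um


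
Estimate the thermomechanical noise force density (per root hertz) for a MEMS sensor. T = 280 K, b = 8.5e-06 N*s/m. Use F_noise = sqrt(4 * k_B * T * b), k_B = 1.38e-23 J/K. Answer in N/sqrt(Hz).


Step 1: Compute 4 * k_B * T * b
= 4 * 1.38e-23 * 280 * 8.5e-06
= 1.3138e-25 N^2/Hz
Step 2: F_noise = sqrt(1.3138e-25)
F_noise = 3.62e-13 N/sqrt(Hz)


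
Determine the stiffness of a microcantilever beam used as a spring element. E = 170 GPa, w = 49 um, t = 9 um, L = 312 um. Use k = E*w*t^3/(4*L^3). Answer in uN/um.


Step 1: Convert E to consistent units (1 GPa = 1000 uN/um^2).
E = 170 GPa = 170000 uN/um^2
Step 2: Compute t^3 = 9^3 = 729
Step 3: Compute L^3 = 312^3 = 30371328
Step 4: k = 170000 * 49 * 729 / (4 * 30371328)
k = 49.986 uN/um


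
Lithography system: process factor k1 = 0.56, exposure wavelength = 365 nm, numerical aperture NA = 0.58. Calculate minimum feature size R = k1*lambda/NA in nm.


Step 1: Identify values: k1 = 0.56, lambda = 365 nm, NA = 0.58
Step 2: R = k1 * lambda / NA
R = 0.56 * 365 / 0.58
R = 352.4 nm


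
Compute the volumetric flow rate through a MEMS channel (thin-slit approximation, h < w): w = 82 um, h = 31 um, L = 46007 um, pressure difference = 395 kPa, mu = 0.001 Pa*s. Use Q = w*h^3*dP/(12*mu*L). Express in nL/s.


Step 1: Convert all dimensions to SI (meters).
w = 82e-6 m, h = 31e-6 m, L = 46007e-6 m, dP = 395e3 Pa
Step 2: Q = w * h^3 * dP / (12 * mu * L)
Q = 82e-6 * (31e-6)^3 * 395e3 / (12 * 0.001 * 46007e-6) = 1.74779651e-09 m^3/s
Step 3: Convert Q from m^3/s to nL/s (1 m^3 = 1e12 nL, so multiply by 1e12).
Q = 1747.797 nL/s


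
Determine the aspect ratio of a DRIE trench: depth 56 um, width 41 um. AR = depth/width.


Step 1: AR = depth / width
Step 2: AR = 56 / 41
AR = 1.4


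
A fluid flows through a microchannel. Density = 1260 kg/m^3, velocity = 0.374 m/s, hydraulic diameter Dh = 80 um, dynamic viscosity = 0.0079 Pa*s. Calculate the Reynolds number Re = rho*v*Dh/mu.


Step 1: Convert Dh to meters: Dh = 80e-6 m
Step 2: Re = rho * v * Dh / mu
Re = 1260 * 0.374 * 80e-6 / 0.0079
Re = 4.772


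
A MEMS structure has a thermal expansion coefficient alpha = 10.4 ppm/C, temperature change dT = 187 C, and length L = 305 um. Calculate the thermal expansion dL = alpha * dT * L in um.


Step 1: Convert CTE: alpha = 10.4 ppm/C = 10.4e-6 /C
Step 2: dL = 10.4e-6 * 187 * 305
dL = 0.5932 um


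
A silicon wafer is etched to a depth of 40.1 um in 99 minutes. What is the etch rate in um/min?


Step 1: Etch rate = depth / time
Step 2: rate = 40.1 / 99
rate = 0.405 um/min


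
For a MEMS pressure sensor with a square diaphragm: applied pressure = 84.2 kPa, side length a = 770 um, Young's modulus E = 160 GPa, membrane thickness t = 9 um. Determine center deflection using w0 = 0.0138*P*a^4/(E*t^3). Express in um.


Step 1: Convert pressure to compatible units (E is in GPa, so P in GPa).
P = 84.2 kPa = 84.2e-6 GPa
Step 2: Compute numerator: 0.0138 * P * a^4.
a^4 = 770^4 = 351530410000
numerator = 0.0138 * 84.2e-6 * 351530410000 = 4.084643e+05
Step 3: Compute denominator: E * t^3 = 160 * 9^3 = 116640
Step 4: w0 = numerator / denominator = 4.084643e+05 / 116640 = 3.5019 um


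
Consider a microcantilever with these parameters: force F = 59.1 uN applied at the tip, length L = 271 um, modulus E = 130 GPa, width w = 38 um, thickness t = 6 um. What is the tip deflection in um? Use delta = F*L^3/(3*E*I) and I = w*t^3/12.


Step 1: Calculate the second moment of area.
I = w * t^3 / 12 = 38 * 6^3 / 12 = 684.0 um^4
Step 2: Convert E to consistent units (1 GPa = 1000 uN/um^2).
E = 130 GPa = 130000 uN/um^2
Step 3: Calculate tip deflection.
delta = F * L^3 / (3 * E * I)
delta = 59.1 * 271^3 / (3 * 130000 * 684.0)
delta = 4.4094 um


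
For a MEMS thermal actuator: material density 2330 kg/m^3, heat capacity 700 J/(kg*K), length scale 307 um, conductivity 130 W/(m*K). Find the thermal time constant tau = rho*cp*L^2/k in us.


Step 1: Convert L to m: L = 307e-6 m
Step 2: L^2 = (307e-6)^2 = 9.4249e-08 m^2
Step 3: tau = 2330 * 700 * 9.4249e-08 / 130 = 1.18246245e-03 s
Step 4: Convert to microseconds (multiply by 1e6).
tau = 1182.462 us


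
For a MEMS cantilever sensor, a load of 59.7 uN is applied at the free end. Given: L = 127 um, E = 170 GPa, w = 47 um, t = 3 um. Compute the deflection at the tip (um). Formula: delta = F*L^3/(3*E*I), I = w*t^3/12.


Step 1: Calculate the second moment of area.
I = w * t^3 / 12 = 47 * 3^3 / 12 = 105.75 um^4
Step 2: Convert E to consistent units (1 GPa = 1000 uN/um^2).
E = 170 GPa = 170000 uN/um^2
Step 3: Calculate tip deflection.
delta = F * L^3 / (3 * E * I)
delta = 59.7 * 127^3 / (3 * 170000 * 105.75)
delta = 2.2674 um


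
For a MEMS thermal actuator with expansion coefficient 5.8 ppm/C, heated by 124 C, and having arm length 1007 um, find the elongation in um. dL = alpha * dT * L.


Step 1: Convert CTE: alpha = 5.8 ppm/C = 5.8e-6 /C
Step 2: dL = 5.8e-6 * 124 * 1007
dL = 0.7242 um


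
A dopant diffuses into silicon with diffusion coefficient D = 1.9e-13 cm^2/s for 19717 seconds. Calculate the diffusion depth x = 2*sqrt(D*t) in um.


Step 1: Compute D*t = 1.9e-13 * 19717 = 3.74623e-09 cm^2
Step 2: sqrt(D*t) = 6.12065e-05 cm
Step 3: x = 2 * 6.12065e-05 cm = 1.22413e-04 cm
Step 4: Convert to um (1 cm = 1e4 um): x = 1.224 um


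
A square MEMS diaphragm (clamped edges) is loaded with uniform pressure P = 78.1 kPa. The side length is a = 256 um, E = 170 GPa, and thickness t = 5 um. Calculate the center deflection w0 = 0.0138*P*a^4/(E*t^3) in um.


Step 1: Convert pressure to compatible units (E is in GPa, so P in GPa).
P = 78.1 kPa = 78.1e-6 GPa
Step 2: Compute numerator: 0.0138 * P * a^4.
a^4 = 256^4 = 4294967296
numerator = 0.0138 * 78.1e-6 * 4294967296 = 4.62903e+03
Step 3: Compute denominator: E * t^3 = 170 * 5^3 = 21250
Step 4: w0 = numerator / denominator = 4.62903e+03 / 21250 = 0.2178 um


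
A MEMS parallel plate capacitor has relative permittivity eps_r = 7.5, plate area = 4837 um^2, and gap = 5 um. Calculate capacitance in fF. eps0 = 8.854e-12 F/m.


Step 1: Convert area to m^2: A = 4837e-12 m^2
Step 2: Convert gap to m: d = 5e-6 m
Step 3: C = eps0 * eps_r * A / d
C = 8.854e-12 * 7.5 * 4837e-12 / 5e-6
Step 4: Convert to fF (multiply by 1e15).
C = 64.24 fF


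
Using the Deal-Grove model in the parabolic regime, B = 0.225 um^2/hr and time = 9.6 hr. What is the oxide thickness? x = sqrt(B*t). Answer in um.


Step 1: Compute B*t = 0.225 * 9.6 = 2.16
Step 2: x = sqrt(2.16)
x = 1.47 um


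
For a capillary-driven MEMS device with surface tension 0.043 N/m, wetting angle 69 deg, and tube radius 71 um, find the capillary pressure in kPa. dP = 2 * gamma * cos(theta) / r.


Step 1: cos(69 deg) = 0.3584
Step 2: Convert r to m: r = 71e-6 m
Step 3: dP = 2 * 0.043 * 0.3584 / 71e-6 = 434.1 Pa
Step 4: Convert Pa to kPa (divide by 1000).
dP = 0.43 kPa


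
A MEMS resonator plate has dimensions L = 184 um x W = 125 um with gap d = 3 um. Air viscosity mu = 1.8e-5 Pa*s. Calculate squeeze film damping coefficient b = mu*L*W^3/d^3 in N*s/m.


Step 1: Convert to SI.
L = 184e-6 m, W = 125e-6 m, d = 3e-6 m
Step 2: W^3 = (125e-6)^3 = 1.95e-12 m^3
Step 3: d^3 = (3e-6)^3 = 2.70e-17 m^3
Step 4: b = 1.8e-5 * 184e-6 * 1.95e-12 / 2.70e-17
b = 2.40e-04 N*s/m


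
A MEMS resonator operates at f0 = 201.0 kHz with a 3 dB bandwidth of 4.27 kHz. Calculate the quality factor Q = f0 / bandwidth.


Step 1: Q = f0 / bandwidth
Step 2: Q = 201.0 / 4.27
Q = 47.1


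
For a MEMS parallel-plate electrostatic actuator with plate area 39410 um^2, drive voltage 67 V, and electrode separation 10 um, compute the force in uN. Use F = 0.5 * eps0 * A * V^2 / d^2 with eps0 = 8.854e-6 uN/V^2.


Step 1: Identify parameters.
eps0 = 8.854e-6 uN/V^2, A = 39410 um^2, V = 67 V, d = 10 um
Step 2: Compute V^2 = 67^2 = 4489
Step 3: Compute d^2 = 10^2 = 100
Step 4: F = 0.5 * 8.854e-6 * 39410 * 4489 / 100
F = 7.832 uN


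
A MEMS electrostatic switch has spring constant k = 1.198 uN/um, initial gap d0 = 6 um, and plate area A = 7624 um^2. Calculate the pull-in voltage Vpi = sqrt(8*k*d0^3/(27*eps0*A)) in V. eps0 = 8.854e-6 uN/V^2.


Step 1: Compute numerator: 8 * k * d0^3 = 8 * 1.198 * 6^3 = 2070.144
Step 2: Compute denominator: 27 * eps0 * A = 27 * 8.854e-6 * 7624 = 1.822578
Step 3: Vpi = sqrt(2070.144 / 1.822578)
Vpi = 33.7 V


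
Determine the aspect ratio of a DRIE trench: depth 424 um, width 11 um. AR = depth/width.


Step 1: AR = depth / width
Step 2: AR = 424 / 11
AR = 38.5


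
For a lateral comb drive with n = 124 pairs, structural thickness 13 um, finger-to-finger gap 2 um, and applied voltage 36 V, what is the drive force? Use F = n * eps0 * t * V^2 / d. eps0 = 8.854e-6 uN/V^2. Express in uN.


Step 1: Parameters: n=124, eps0=8.854e-6 uN/V^2, t=13 um, V=36 V, d=2 um
Step 2: V^2 = 1296
Step 3: F = 124 * 8.854e-6 * 13 * 1296 / 2
F = 9.249 uN


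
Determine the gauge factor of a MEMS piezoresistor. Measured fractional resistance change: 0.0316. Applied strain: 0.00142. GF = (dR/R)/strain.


Step 1: Identify values.
dR/R = 0.0316, strain = 0.00142
Step 2: GF = (dR/R) / strain = 0.0316 / 0.00142
GF = 22.3


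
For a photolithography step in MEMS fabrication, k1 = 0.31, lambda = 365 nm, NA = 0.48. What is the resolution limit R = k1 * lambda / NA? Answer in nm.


Step 1: Identify values: k1 = 0.31, lambda = 365 nm, NA = 0.48
Step 2: R = k1 * lambda / NA
R = 0.31 * 365 / 0.48
R = 235.7 nm


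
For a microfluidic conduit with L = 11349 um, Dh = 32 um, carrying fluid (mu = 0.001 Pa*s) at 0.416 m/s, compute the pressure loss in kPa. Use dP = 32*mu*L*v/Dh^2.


Step 1: Convert to SI: L = 11349e-6 m, Dh = 32e-6 m
Step 2: dP = 32 * 0.001 * 11349e-6 * 0.416 / (32e-6)^2
Step 3: dP = 147537.00 Pa
Step 4: Convert to kPa: dP = 147.54 kPa


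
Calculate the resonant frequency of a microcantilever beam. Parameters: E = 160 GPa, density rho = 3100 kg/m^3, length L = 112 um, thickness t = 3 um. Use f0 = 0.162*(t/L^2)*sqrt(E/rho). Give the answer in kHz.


Step 1: Convert units to SI.
t_SI = 3e-6 m, L_SI = 112e-6 m
Step 2: Calculate sqrt(E/rho).
sqrt(160e9 / 3100) = 7184.21 m/s
Step 3: Compute f0.
f0 = 0.162 * 3e-6 / (112e-6)^2 * 7184.21 = 278342.3 Hz = 278.34 kHz


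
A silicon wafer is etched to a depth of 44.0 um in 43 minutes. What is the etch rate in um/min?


Step 1: Etch rate = depth / time
Step 2: rate = 44.0 / 43
rate = 1.023 um/min


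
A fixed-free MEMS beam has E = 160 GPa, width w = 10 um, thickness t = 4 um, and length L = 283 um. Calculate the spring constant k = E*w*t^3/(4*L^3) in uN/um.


Step 1: Convert E to consistent units (1 GPa = 1000 uN/um^2).
E = 160 GPa = 160000 uN/um^2
Step 2: Compute t^3 = 4^3 = 64
Step 3: Compute L^3 = 283^3 = 22665187
Step 4: k = 160000 * 10 * 64 / (4 * 22665187)
k = 1.1295 uN/um
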